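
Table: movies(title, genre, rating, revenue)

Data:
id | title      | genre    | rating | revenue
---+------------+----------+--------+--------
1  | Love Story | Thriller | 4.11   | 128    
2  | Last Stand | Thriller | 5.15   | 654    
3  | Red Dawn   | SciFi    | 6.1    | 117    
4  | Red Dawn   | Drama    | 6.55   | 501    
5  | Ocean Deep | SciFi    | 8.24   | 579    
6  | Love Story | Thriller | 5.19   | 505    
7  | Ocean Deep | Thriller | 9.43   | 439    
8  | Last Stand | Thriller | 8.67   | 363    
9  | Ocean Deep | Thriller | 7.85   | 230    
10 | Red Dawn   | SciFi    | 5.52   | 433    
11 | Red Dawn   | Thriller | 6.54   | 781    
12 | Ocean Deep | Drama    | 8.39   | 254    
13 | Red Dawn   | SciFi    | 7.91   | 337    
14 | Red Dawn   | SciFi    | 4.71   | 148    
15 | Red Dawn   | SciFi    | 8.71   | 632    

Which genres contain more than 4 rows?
SELECT genre, COUNT(*) as cnt
FROM movies
GROUP BY genre
HAVING COUNT(*) > 4

Result:
  SciFi: 6
  Thriller: 7

Note: HAVING filters groups after aggregation, WHERE filters rows before.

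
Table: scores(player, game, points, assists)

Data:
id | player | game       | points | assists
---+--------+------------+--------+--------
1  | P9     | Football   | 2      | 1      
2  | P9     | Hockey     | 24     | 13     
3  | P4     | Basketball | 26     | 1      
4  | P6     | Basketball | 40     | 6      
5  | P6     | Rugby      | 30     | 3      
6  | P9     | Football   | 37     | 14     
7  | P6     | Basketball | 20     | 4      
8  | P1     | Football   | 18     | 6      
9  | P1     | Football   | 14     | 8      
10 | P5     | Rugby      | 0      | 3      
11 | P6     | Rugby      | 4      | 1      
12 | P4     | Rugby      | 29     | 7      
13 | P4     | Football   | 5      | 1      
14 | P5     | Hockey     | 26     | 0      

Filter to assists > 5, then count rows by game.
SELECT game, COUNT(*)
FROM scores
WHERE assists > 5
GROUP BY game

Note: WHERE filters rows before grouping.

Result:
  Basketball: 1
  Football: 3
  Hockey: 1
  Rugby: 1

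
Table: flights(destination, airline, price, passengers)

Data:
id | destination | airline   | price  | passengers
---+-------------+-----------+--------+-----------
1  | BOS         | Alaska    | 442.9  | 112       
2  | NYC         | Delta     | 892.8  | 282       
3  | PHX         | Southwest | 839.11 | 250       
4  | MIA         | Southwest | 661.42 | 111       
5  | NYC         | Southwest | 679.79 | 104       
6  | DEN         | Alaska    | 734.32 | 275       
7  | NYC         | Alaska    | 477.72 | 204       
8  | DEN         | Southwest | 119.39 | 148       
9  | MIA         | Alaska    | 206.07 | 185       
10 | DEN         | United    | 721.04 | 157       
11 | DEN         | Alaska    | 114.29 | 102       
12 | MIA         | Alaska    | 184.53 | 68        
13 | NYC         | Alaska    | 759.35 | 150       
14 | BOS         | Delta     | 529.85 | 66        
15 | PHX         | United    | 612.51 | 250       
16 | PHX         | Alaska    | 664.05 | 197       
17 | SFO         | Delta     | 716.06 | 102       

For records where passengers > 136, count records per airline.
SELECT airline, COUNT(*)
FROM flights
WHERE passengers > 136
GROUP BY airline

Note: WHERE filters rows before grouping.

Result:
  Alaska: 5
  Delta: 1
  Southwest: 2
  United: 2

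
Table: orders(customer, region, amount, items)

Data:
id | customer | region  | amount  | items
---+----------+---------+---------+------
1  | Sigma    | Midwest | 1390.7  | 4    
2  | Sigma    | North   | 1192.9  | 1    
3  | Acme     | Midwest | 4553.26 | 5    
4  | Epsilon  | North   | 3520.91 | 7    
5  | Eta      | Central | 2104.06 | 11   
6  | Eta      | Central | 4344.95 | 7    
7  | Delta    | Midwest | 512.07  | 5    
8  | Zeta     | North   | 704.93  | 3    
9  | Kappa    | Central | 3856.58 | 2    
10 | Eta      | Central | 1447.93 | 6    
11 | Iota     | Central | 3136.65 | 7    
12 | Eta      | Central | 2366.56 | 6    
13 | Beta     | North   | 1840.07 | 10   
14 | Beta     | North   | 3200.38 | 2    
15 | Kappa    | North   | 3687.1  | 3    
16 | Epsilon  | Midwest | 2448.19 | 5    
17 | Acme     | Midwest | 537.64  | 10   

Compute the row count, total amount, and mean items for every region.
SELECT region,
       COUNT(*) as cnt,
       SUM(amount) as total_amount,
       AVG(items) as avg_items
FROM orders
GROUP BY region

Result:
  Central: 6 records, 17256.73 total amount, 6.50 avg items
  Midwest: 5 records, 9441.86 total amount, 5.80 avg items
  North: 6 records, 14146.29 total amount, 4.33 avg items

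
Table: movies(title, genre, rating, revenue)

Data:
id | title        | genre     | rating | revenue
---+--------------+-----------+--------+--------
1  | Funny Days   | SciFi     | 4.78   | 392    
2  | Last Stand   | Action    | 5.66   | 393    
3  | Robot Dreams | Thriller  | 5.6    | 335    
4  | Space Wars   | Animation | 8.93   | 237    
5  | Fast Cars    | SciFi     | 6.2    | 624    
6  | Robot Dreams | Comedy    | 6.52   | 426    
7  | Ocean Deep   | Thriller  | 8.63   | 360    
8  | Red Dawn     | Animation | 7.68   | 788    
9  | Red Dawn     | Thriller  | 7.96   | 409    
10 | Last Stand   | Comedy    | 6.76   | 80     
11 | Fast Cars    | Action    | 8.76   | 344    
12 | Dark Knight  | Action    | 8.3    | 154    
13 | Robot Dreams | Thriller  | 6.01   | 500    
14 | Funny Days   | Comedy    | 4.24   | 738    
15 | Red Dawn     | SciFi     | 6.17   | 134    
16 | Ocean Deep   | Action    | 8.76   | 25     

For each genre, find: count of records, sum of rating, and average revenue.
SELECT genre,
       COUNT(*) as cnt,
       SUM(rating) as total_rating,
       AVG(revenue) as avg_revenue
FROM movies
GROUP BY genre

Result:
  Action: 4 records, 31.48 total rating, 229.00 avg revenue
  Animation: 2 records, 16.61 total rating, 512.50 avg revenue
  Comedy: 3 records, 17.52 total rating, 414.67 avg revenue
  SciFi: 3 records, 17.15 total rating, 383.33 avg revenue
  Thriller: 4 records, 28.20 total rating, 401.00 avg revenue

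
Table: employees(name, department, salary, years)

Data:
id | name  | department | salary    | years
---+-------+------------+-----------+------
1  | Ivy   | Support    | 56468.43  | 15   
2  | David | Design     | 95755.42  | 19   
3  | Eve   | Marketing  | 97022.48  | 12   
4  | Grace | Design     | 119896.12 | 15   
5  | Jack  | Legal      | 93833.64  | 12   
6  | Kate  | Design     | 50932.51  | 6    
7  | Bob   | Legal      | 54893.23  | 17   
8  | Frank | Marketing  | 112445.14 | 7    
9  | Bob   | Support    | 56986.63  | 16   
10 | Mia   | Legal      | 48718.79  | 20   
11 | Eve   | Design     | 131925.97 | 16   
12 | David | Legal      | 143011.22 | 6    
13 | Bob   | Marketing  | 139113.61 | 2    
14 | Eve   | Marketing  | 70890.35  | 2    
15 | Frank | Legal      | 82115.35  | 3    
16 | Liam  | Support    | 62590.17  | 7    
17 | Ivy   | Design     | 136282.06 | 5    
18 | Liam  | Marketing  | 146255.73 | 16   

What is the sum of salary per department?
SELECT department, SUM(salary) as result
FROM employees
GROUP BY department

Result:
  Design: 534792.08
  Legal: 422572.23
  Marketing: 565727.31
  Support: 176045.23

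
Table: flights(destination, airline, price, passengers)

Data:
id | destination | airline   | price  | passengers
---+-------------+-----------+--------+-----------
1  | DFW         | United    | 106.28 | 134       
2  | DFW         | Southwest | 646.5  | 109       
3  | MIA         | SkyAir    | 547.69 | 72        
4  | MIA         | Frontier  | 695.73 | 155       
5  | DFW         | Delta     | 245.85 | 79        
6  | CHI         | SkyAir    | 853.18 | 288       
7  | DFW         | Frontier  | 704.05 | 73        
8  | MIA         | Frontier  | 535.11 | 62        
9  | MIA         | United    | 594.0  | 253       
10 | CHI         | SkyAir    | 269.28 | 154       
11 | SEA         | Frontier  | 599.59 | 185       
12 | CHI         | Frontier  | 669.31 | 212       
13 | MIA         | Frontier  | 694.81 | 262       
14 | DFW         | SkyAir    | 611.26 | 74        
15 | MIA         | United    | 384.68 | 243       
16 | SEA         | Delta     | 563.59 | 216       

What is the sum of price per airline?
SELECT airline, SUM(price) as result
FROM flights
GROUP BY airline

Result:
  Delta: 809.44
  Frontier: 3898.60
  SkyAir: 2281.41
  Southwest: 646.50
  United: 1084.96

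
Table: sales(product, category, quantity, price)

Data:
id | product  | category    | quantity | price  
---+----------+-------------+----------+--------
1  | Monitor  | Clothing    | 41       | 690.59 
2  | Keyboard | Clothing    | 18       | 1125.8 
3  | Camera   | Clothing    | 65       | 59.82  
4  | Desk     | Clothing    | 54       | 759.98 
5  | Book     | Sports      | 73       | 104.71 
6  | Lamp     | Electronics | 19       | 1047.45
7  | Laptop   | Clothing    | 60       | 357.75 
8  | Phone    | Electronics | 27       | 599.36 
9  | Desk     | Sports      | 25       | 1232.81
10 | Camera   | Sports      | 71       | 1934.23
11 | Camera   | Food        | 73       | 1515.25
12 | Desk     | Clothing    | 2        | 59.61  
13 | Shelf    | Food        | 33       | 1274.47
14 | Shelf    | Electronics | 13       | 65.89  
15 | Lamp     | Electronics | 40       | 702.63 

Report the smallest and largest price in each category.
SELECT category, MIN(price), MAX(price)
FROM sales
GROUP BY category

Result:
  Clothing: min=59.61, max=1125.80
  Electronics: min=65.89, max=1047.45
  Food: min=1274.47, max=1515.25
  Sports: min=104.71, max=1934.23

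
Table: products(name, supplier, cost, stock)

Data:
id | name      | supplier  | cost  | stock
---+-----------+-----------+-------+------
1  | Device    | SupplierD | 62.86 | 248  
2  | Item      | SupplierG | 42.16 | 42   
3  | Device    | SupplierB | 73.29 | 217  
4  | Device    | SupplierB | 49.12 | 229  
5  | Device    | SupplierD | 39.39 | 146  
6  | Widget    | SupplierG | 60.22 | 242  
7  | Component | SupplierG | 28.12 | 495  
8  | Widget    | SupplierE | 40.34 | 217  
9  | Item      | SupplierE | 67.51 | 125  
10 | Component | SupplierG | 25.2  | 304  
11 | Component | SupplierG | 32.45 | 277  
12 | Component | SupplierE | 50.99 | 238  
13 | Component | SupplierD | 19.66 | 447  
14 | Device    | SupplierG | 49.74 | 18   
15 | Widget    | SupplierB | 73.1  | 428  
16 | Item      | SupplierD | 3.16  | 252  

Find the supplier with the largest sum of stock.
SELECT supplier, SUM(stock) as val
FROM products
GROUP BY supplier
ORDER BY val DESC
LIMIT 1

Result: SupplierG with sum(stock) = 1378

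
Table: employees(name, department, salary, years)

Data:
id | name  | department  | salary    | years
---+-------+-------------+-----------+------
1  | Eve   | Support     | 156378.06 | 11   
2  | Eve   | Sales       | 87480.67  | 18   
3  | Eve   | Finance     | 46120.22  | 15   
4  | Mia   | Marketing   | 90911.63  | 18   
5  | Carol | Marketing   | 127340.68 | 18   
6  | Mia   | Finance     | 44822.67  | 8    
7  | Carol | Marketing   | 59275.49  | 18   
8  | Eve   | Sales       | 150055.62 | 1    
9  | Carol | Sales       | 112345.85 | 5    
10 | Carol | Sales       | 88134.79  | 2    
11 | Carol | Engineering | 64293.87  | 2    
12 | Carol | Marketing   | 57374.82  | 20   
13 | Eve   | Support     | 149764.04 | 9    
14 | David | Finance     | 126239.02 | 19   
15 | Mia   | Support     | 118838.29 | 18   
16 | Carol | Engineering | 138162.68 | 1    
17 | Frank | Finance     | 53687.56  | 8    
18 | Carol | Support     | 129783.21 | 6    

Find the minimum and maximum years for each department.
SELECT department, MIN(years), MAX(years)
FROM employees
GROUP BY department

Result:
  Engineering: min=1, max=2
  Finance: min=8, max=19
  Marketing: min=18, max=20
  Sales: min=1, max=18
  Support: min=6, max=18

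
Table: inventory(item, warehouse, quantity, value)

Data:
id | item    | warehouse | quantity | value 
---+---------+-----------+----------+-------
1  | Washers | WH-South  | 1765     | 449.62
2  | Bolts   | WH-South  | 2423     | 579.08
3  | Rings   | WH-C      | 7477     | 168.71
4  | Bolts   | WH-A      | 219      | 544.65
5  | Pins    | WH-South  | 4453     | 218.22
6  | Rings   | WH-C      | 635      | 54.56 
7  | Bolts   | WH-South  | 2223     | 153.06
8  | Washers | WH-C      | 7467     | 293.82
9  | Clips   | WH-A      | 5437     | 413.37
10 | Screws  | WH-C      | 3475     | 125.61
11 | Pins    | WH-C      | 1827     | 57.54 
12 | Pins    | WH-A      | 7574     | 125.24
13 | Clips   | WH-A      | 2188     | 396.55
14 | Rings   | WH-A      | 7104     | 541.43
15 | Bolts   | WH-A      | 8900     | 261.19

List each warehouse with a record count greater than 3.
SELECT warehouse, COUNT(*) as cnt
FROM inventory
GROUP BY warehouse
HAVING COUNT(*) > 3

Result:
  WH-A: 6
  WH-C: 5
  WH-South: 4

Note: HAVING filters groups after aggregation, WHERE filters rows before.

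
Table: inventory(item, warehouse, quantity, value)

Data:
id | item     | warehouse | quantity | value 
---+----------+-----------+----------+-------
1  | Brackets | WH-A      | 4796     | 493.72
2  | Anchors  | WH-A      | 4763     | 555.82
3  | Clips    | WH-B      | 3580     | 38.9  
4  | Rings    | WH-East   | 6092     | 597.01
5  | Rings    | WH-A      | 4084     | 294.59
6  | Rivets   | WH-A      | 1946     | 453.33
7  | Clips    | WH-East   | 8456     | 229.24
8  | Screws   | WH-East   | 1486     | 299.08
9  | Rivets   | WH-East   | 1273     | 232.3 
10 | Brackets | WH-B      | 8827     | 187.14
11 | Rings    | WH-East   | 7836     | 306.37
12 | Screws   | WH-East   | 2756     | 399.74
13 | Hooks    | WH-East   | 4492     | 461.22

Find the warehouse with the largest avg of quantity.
SELECT warehouse, AVG(quantity) as val
FROM inventory
GROUP BY warehouse
ORDER BY val DESC
LIMIT 1

Result: WH-B with avg(quantity) = 6203.50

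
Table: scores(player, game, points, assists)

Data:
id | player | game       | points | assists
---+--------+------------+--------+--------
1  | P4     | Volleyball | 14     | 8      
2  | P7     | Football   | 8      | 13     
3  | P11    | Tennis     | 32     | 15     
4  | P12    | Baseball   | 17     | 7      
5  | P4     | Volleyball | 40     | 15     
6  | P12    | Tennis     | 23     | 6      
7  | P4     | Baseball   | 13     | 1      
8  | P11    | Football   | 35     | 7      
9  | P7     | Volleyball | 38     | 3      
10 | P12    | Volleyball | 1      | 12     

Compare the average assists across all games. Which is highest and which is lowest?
SELECT game, AVG(assists)
FROM scores
GROUP BY game
ORDER BY AVG(assists)

All groups:
  Baseball: 4.00
  Volleyball: 9.50
  Football: 10.00
  Tennis: 10.50

Highest: Tennis (10.50)
Lowest: Baseball (4.00)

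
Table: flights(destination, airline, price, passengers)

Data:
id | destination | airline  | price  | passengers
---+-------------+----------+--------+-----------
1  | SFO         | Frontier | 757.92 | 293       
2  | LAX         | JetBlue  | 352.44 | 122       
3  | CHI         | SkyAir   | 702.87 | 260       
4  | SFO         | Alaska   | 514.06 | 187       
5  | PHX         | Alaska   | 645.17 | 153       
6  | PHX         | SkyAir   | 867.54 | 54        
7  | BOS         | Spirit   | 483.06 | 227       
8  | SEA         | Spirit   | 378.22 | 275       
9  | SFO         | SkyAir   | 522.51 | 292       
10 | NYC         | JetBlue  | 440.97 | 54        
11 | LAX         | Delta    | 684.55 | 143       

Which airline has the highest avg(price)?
SELECT airline, AVG(price) as val
FROM flights
GROUP BY airline
ORDER BY val DESC
LIMIT 1

Result: Frontier with avg(price) = 757.92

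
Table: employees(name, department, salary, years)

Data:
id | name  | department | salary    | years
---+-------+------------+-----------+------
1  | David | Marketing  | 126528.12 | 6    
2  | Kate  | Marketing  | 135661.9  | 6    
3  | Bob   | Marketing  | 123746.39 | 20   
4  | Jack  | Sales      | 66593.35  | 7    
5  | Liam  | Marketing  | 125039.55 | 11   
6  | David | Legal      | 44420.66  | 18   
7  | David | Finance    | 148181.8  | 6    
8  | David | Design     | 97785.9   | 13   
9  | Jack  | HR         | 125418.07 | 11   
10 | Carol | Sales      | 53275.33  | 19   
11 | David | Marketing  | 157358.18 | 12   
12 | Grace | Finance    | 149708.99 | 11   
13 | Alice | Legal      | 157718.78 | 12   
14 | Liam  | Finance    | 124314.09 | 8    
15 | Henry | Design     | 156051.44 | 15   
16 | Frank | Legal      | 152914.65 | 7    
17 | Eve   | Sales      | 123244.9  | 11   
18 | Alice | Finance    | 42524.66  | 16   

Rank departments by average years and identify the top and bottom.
SELECT department, AVG(years)
FROM employees
GROUP BY department
ORDER BY AVG(years)

All groups:
  Finance: 10.25
  HR: 11.00
  Marketing: 11.00
  Legal: 12.33
  Sales: 12.33
  Design: 14.00

Highest: Design (14.00)
Lowest: Finance (10.25)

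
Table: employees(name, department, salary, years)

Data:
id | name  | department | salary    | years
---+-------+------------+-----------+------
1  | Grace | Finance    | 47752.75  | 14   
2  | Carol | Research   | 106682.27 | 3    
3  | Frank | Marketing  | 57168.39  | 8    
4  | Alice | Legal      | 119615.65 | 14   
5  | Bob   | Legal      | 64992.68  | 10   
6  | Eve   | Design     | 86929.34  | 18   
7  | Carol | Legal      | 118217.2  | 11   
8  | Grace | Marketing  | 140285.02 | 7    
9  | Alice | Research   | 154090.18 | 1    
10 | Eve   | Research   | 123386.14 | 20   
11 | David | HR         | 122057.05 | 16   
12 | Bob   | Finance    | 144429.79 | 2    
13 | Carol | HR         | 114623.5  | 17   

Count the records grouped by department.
SELECT department, COUNT(*) as count
FROM employees
GROUP BY department

Result:
  Design: 1
  Finance: 2
  HR: 2
  Legal: 3
  Marketing: 2
  Research: 3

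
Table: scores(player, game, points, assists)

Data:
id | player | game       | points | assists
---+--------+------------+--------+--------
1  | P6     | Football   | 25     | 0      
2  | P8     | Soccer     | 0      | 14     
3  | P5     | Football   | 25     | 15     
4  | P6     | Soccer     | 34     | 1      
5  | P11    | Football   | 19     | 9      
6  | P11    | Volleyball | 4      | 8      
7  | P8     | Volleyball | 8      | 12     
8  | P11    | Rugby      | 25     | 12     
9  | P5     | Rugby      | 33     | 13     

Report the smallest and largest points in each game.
SELECT game, MIN(points), MAX(points)
FROM scores
GROUP BY game

Result:
  Football: min=19, max=25
  Rugby: min=25, max=33
  Soccer: min=0, max=34
  Volleyball: min=4, max=8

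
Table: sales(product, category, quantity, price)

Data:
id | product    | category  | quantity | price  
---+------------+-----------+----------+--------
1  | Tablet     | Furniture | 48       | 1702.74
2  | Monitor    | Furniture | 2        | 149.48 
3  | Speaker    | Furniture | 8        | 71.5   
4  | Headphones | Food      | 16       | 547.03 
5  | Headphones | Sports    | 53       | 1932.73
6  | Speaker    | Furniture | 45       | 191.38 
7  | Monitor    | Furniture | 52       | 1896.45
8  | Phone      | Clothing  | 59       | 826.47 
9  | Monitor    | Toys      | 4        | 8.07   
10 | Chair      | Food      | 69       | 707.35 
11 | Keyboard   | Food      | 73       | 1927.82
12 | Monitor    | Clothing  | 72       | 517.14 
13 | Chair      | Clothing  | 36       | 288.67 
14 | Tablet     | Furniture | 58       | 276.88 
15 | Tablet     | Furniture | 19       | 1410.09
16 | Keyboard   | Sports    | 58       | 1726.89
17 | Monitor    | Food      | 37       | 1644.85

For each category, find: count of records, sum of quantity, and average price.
SELECT category,
       COUNT(*) as cnt,
       SUM(quantity) as total_quantity,
       AVG(price) as avg_price
FROM sales
GROUP BY category

Result:
  Clothing: 3 records, 167 total quantity, 544.09 avg price
  Food: 4 records, 195 total quantity, 1206.76 avg price
  Furniture: 7 records, 232 total quantity, 814.07 avg price
  Sports: 2 records, 111 total quantity, 1829.81 avg price
  Toys: 1 records, 4 total quantity, 8.07 avg price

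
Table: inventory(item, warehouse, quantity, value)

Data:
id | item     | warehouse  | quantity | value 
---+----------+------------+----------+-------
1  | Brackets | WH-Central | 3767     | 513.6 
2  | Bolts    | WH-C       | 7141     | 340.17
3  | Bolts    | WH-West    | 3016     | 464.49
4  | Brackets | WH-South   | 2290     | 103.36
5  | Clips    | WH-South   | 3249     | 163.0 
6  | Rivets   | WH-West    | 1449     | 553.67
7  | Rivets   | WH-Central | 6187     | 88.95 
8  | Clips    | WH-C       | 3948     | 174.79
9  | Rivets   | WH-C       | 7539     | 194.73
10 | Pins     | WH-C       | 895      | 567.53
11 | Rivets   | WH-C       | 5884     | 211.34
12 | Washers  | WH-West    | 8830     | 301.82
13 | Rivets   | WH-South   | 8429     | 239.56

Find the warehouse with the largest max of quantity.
SELECT warehouse, MAX(quantity) as val
FROM inventory
GROUP BY warehouse
ORDER BY val DESC
LIMIT 1

Result: WH-West with max(quantity) = 8830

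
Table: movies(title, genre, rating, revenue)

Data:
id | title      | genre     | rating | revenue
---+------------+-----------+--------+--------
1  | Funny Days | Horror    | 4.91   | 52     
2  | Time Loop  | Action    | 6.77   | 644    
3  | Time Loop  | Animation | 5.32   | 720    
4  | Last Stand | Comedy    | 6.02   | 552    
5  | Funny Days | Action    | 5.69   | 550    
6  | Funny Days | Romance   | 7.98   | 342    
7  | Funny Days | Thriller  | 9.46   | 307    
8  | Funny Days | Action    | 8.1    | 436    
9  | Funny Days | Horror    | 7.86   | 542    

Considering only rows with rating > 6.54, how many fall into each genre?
SELECT genre, COUNT(*)
FROM movies
WHERE rating > 6.54
GROUP BY genre

Note: WHERE filters rows before grouping.

Result:
  Action: 2
  Horror: 1
  Romance: 1
  Thriller: 1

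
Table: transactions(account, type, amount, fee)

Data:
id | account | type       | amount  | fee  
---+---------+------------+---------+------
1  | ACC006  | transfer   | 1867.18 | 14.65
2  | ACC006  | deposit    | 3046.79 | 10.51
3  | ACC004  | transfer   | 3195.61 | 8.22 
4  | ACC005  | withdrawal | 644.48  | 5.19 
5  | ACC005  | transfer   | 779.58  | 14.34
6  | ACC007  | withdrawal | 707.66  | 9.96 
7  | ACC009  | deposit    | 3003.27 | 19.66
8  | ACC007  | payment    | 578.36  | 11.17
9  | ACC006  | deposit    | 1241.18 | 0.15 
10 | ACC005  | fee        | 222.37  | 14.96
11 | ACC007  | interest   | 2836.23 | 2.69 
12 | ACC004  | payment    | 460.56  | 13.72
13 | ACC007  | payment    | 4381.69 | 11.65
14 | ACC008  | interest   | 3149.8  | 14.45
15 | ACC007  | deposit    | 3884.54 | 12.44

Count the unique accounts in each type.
SELECT type, COUNT(DISTINCT account)
FROM transactions
GROUP BY type

Result:
  deposit: 3 distinct
  fee: 1 distinct
  interest: 2 distinct
  payment: 2 distinct
  transfer: 3 distinct
  withdrawal: 2 distinct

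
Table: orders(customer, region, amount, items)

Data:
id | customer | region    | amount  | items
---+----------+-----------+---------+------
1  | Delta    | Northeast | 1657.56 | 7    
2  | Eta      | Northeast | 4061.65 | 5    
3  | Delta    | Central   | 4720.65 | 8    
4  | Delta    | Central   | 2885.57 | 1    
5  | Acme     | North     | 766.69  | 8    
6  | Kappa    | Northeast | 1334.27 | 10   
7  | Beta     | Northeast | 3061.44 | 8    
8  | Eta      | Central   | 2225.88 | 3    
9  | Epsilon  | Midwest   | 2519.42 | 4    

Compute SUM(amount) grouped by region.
SELECT region, SUM(amount) as result
FROM orders
GROUP BY region

Result:
  Central: 9832.10
  Midwest: 2519.42
  North: 766.69
  Northeast: 10114.92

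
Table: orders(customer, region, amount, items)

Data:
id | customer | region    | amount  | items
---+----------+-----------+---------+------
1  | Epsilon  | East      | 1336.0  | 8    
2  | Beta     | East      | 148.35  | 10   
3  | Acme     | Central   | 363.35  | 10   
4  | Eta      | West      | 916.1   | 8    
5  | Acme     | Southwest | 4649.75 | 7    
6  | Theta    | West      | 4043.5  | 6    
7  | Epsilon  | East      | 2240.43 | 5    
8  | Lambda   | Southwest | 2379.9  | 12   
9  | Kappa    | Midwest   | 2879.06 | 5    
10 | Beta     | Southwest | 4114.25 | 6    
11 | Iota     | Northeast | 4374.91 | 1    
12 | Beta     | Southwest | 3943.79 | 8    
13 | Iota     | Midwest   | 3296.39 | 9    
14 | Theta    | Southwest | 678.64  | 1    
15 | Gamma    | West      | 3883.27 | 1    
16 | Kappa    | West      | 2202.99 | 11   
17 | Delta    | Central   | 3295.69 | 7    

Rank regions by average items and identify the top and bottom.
SELECT region, AVG(items)
FROM orders
GROUP BY region
ORDER BY AVG(items)

All groups:
  Northeast: 1.00
  West: 6.50
  Southwest: 6.80
  Midwest: 7.00
  East: 7.67
  Central: 8.50

Highest: Central (8.50)
Lowest: Northeast (1.00)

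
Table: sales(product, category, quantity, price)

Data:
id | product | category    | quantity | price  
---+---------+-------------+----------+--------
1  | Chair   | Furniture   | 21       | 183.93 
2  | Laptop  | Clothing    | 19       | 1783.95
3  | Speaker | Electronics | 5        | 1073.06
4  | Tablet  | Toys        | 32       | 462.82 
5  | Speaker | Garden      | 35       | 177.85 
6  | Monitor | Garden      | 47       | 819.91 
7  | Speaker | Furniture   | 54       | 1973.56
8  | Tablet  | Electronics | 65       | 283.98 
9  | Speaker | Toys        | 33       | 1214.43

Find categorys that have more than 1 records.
SELECT category, COUNT(*) as cnt
FROM sales
GROUP BY category
HAVING COUNT(*) > 1

Result:
  Electronics: 2
  Furniture: 2
  Garden: 2
  Toys: 2

Note: HAVING filters groups after aggregation, WHERE filters rows before.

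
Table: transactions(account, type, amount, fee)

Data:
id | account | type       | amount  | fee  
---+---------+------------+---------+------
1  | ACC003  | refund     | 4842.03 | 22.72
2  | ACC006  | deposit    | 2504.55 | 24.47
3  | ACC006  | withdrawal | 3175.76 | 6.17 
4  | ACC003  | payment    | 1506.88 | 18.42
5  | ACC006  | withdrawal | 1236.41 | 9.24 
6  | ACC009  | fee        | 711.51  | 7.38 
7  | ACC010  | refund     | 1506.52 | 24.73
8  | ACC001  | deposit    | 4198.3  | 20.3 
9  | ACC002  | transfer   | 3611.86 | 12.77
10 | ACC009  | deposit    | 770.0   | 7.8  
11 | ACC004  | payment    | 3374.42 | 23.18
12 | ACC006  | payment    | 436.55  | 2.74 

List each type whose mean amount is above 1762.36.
SELECT type, AVG(amount)
FROM transactions
GROUP BY type
HAVING AVG(amount) > 1762.36

Result:
  deposit: avg=2490.95
  payment: avg=1772.62
  refund: avg=3174.28
  transfer: avg=3611.86
  withdrawal: avg=2206.09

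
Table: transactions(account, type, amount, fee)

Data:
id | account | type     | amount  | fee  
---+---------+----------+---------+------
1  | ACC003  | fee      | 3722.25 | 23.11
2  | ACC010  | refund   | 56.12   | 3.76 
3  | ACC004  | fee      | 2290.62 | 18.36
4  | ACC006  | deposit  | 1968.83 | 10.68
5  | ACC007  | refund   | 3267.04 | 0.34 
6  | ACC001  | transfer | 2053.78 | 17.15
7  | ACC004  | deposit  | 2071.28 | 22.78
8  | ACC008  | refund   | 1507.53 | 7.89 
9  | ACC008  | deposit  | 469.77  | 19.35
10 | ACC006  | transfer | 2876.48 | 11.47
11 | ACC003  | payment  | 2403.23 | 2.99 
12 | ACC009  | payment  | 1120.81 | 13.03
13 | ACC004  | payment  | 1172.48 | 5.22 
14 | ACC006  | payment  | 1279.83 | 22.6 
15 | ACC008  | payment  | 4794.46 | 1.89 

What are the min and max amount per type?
SELECT type, MIN(amount), MAX(amount)
FROM transactions
GROUP BY type

Result:
  deposit: min=469.77, max=2071.28
  fee: min=2290.62, max=3722.25
  payment: min=1120.81, max=4794.46
  refund: min=56.12, max=3267.04
  transfer: min=2053.78, max=2876.48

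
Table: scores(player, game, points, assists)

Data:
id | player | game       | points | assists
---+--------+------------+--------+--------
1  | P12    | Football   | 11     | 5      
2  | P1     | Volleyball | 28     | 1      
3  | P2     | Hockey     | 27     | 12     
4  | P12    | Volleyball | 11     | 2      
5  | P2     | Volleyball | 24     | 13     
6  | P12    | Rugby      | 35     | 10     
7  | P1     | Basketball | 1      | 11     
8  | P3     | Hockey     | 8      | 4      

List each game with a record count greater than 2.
SELECT game, COUNT(*) as cnt
FROM scores
GROUP BY game
HAVING COUNT(*) > 2

Result:
  Volleyball: 3

Note: HAVING filters groups after aggregation, WHERE filters rows before.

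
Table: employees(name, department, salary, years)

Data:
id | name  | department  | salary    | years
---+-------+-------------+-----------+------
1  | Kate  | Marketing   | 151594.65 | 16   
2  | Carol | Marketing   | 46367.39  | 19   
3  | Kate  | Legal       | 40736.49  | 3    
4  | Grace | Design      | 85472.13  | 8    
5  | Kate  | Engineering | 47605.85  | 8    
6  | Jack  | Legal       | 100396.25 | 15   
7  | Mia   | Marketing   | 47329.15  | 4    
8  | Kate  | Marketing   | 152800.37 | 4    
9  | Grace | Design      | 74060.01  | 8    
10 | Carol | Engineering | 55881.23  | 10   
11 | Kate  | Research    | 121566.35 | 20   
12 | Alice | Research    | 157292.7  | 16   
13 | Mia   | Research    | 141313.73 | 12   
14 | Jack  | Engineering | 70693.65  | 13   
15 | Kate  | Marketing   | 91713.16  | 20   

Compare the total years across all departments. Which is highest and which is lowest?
SELECT department, SUM(years)
FROM employees
GROUP BY department
ORDER BY SUM(years)

All groups:
  Design: 16
  Legal: 18
  Engineering: 31
  Research: 48
  Marketing: 63

Highest: Marketing (63)
Lowest: Design (16)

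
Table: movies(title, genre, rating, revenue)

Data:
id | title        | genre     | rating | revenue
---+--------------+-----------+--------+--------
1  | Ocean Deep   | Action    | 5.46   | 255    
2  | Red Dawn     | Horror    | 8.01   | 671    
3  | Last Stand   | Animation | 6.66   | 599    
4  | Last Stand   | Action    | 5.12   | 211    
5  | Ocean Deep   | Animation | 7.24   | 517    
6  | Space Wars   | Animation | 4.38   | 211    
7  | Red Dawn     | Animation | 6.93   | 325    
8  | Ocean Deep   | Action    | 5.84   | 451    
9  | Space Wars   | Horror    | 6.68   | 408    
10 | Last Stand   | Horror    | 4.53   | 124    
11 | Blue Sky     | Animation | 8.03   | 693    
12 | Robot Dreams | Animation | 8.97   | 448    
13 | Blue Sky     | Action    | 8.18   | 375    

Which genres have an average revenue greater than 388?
SELECT genre, AVG(revenue)
FROM movies
GROUP BY genre
HAVING AVG(revenue) > 388

Result:
  Animation: avg=465.50
  Horror: avg=401.00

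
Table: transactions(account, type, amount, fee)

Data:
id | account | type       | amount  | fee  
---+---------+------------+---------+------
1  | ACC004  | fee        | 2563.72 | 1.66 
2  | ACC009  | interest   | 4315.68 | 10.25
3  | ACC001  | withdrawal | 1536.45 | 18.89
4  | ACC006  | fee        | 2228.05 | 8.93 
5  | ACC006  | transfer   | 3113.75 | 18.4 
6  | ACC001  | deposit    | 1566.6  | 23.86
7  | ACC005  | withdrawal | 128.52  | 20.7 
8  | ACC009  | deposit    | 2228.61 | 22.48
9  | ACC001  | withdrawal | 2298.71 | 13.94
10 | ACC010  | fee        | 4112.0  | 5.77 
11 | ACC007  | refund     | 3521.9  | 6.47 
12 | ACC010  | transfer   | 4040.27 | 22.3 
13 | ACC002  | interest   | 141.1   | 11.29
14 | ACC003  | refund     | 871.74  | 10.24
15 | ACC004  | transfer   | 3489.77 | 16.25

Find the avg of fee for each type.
SELECT type, AVG(fee) as result
FROM transactions
GROUP BY type

Result:
  deposit: 23.17
  fee: 5.45
  interest: 10.77
  refund: 8.36
  transfer: 18.98
  withdrawal: 17.84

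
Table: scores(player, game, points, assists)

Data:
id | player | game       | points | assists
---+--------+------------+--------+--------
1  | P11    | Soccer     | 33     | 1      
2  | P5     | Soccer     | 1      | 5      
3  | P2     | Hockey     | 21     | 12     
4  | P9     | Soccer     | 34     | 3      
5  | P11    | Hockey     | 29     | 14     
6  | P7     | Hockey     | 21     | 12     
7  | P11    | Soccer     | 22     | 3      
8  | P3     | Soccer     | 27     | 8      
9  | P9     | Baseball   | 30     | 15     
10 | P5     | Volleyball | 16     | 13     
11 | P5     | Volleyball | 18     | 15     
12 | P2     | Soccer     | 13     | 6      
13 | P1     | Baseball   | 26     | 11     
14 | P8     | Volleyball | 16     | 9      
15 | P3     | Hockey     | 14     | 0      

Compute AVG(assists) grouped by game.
SELECT game, AVG(assists) as result
FROM scores
GROUP BY game

Result:
  Baseball: 13.00
  Hockey: 9.50
  Soccer: 4.33
  Volleyball: 12.33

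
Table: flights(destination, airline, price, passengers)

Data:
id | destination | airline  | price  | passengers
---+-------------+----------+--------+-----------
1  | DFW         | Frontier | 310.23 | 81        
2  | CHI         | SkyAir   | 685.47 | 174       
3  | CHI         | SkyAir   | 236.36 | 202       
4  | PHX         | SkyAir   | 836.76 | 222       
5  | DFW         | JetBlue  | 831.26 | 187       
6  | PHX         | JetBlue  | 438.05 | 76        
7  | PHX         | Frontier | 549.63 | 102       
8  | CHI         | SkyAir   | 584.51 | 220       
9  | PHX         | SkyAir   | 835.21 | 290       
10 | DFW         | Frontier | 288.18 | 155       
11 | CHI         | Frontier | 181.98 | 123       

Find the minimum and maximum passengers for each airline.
SELECT airline, MIN(passengers), MAX(passengers)
FROM flights
GROUP BY airline

Result:
  Frontier: min=81, max=155
  JetBlue: min=76, max=187
  SkyAir: min=174, max=290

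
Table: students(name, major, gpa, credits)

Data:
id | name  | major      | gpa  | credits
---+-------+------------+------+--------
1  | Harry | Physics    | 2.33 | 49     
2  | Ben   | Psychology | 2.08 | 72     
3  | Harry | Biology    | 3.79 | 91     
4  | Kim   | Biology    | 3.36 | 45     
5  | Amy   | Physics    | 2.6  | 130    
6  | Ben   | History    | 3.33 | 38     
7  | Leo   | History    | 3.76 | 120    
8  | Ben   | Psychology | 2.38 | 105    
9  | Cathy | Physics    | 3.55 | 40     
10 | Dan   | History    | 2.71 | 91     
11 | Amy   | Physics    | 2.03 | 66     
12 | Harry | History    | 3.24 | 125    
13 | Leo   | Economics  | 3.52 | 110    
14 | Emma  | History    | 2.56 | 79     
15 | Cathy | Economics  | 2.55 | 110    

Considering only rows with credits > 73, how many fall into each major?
SELECT major, COUNT(*)
FROM students
WHERE credits > 73
GROUP BY major

Note: WHERE filters rows before grouping.

Result:
  Biology: 1
  Economics: 2
  History: 4
  Physics: 1
  Psychology: 1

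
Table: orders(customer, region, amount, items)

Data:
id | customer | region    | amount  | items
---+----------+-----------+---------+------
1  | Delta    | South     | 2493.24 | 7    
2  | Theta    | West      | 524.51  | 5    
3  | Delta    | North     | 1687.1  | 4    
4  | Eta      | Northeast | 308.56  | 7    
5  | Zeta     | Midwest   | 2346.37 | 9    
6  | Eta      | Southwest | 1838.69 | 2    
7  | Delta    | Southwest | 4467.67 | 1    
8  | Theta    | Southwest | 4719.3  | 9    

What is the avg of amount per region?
SELECT region, AVG(amount) as result
FROM orders
GROUP BY region

Result:
  Midwest: 2346.37
  North: 1687.10
  Northeast: 308.56
  South: 2493.24
  Southwest: 3675.22
  West: 524.51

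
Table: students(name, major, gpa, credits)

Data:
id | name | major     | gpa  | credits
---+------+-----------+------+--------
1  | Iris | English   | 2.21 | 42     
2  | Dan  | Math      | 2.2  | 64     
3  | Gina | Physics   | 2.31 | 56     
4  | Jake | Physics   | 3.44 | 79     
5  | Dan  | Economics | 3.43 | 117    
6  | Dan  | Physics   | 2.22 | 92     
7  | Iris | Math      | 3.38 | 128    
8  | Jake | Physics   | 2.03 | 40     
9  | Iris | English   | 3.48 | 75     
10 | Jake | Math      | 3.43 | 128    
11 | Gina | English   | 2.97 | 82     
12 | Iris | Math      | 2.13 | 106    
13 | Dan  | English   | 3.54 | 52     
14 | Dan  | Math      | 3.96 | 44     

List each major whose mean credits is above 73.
SELECT major, AVG(credits)
FROM students
GROUP BY major
HAVING AVG(credits) > 73

Result:
  Economics: avg=117.00
  Math: avg=94.00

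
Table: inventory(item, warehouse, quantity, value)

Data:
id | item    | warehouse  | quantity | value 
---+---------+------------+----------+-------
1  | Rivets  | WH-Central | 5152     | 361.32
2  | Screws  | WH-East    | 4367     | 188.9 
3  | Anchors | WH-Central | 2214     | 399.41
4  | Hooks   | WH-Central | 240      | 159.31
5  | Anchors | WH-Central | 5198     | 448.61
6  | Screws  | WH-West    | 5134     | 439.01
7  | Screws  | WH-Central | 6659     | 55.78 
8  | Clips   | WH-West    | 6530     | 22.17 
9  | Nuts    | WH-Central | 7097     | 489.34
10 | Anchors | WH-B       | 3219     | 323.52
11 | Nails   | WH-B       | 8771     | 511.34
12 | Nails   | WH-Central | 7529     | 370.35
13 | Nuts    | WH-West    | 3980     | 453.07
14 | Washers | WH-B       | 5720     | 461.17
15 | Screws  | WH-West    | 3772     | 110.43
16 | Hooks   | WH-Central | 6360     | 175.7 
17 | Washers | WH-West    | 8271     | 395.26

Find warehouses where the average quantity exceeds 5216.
SELECT warehouse, AVG(quantity)
FROM inventory
GROUP BY warehouse
HAVING AVG(quantity) > 5216

Result:
  WH-B: avg=5903.33
  WH-West: avg=5537.40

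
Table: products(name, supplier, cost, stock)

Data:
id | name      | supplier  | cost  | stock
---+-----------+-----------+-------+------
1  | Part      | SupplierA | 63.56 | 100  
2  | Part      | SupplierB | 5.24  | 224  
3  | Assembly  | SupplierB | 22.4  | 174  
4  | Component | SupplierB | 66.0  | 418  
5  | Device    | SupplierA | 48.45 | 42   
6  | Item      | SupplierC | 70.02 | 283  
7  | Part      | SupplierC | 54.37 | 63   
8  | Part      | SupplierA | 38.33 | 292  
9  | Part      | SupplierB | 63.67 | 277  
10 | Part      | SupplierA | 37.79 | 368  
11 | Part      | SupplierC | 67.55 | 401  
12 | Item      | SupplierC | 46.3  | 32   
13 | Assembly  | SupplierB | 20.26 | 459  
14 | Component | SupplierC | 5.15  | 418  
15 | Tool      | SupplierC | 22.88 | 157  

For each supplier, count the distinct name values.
SELECT supplier, COUNT(DISTINCT name)
FROM products
GROUP BY supplier

Result:
  SupplierA: 2 distinct
  SupplierB: 3 distinct
  SupplierC: 4 distinct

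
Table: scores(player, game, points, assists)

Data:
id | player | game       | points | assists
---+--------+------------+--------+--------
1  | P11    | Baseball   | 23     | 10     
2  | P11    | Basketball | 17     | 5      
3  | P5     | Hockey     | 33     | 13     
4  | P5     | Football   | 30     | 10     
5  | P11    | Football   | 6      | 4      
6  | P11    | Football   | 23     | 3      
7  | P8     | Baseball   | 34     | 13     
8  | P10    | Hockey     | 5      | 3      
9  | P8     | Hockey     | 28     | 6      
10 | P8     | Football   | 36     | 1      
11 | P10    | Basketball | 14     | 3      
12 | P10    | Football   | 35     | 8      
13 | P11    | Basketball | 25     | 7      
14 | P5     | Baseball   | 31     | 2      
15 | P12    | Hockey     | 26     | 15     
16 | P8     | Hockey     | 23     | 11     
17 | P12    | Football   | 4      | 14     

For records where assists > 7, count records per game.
SELECT game, COUNT(*)
FROM scores
WHERE assists > 7
GROUP BY game

Note: WHERE filters rows before grouping.

Result:
  Baseball: 2
  Football: 3
  Hockey: 3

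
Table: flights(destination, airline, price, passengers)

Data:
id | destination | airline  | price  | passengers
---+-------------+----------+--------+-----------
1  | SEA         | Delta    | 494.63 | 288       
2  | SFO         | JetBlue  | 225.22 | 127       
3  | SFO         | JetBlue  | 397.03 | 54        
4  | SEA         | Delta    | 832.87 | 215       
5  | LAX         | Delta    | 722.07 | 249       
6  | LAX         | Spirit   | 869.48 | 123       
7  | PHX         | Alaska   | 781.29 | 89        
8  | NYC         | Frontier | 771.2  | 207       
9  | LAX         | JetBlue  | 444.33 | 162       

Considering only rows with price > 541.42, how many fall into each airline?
SELECT airline, COUNT(*)
FROM flights
WHERE price > 541.42
GROUP BY airline

Note: WHERE filters rows before grouping.

Result:
  Alaska: 1
  Delta: 2
  Frontier: 1
  Spirit: 1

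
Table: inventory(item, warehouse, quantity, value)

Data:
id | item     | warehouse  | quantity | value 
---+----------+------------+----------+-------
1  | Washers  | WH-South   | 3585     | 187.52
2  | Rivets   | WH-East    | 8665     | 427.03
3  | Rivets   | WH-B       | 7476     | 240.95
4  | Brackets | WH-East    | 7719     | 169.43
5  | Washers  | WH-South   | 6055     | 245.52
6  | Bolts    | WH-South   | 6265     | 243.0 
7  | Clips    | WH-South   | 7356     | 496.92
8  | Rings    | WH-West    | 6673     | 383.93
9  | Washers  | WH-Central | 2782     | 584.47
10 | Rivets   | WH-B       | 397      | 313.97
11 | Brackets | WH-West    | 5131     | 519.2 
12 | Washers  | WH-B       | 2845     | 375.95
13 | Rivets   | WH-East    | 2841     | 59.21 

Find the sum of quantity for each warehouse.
SELECT warehouse, SUM(quantity) as result
FROM inventory
GROUP BY warehouse

Result:
  WH-B: 10718
  WH-Central: 2782
  WH-East: 19225
  WH-South: 23261
  WH-West: 11804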